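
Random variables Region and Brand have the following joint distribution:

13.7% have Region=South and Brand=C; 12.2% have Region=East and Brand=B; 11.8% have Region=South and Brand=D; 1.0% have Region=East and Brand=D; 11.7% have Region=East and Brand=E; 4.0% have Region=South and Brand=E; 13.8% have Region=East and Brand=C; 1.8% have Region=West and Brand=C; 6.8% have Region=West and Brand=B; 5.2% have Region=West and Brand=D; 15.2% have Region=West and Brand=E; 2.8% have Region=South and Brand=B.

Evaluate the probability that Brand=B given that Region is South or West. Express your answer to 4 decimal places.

P(Region=South) = 0.028 + 0.137 + 0.118 + 0.040 = 0.323.
P(Region=West) = 0.068 + 0.018 + 0.052 + 0.152 = 0.290.
P(Region ∈ {South, West}) = 0.323 + 0.290 = 0.613; P(Brand=B, Region ∈ {South, West}) = 0.028 + 0.068 = 0.096.
P(Brand=B | Region ∈ {South, West}) = 0.096/0.613 = 0.1566.

0.1566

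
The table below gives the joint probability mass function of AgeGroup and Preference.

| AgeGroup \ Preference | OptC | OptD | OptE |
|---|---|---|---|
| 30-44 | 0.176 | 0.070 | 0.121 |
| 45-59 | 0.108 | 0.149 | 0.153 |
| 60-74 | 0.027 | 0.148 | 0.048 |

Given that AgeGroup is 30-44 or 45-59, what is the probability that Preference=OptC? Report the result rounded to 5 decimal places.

P(AgeGroup=30-44) = 0.176 + 0.070 + 0.121 = 0.367.
P(AgeGroup=45-59) = 0.108 + 0.149 + 0.153 = 0.410.
P(AgeGroup ∈ {30-44, 45-59}) = 0.367 + 0.410 = 0.777; P(Preference=OptC, AgeGroup ∈ {30-44, 45-59}) = 0.176 + 0.108 = 0.284.
P(Preference=OptC | AgeGroup ∈ {30-44, 45-59}) = 0.284/0.777 = 0.36551.

0.36551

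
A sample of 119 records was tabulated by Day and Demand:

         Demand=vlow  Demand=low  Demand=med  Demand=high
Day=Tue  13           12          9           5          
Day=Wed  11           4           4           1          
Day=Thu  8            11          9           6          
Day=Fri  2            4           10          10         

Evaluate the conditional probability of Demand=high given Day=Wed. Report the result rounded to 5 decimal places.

Total with Day=Wed: 11 + 4 + 4 + 1 = 20.
P(Demand=high | Day=Wed) = 1/20 = 0.05000.

0.05000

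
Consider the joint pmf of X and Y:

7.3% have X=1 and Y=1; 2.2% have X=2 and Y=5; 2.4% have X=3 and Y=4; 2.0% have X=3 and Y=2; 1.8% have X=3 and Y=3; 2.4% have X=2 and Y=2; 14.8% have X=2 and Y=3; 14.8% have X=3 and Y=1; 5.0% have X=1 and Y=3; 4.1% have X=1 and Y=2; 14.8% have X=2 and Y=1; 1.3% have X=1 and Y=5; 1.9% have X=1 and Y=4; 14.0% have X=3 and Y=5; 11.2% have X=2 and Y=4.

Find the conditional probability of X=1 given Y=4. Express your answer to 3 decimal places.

P(Y=4) = 0.019 + 0.112 + 0.024 = 0.155.
P(X=1 | Y=4) = 0.019/0.155 = 0.123.

0.123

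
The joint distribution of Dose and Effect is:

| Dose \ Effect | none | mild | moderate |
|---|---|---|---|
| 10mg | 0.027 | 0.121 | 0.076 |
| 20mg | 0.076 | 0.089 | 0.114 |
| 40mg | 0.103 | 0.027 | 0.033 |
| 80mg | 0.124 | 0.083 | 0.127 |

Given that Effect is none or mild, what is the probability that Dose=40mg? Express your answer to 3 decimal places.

P(Effect=none) = 0.027 + 0.076 + 0.103 + 0.124 = 0.330.
P(Effect=mild) = 0.121 + 0.089 + 0.027 + 0.083 = 0.320.
P(Effect ∈ {none, mild}) = 0.330 + 0.320 = 0.650; P(Dose=40mg, Effect ∈ {none, mild}) = 0.103 + 0.027 = 0.130.
P(Dose=40mg | Effect ∈ {none, mild}) = 0.130/0.650 = 0.200.

0.200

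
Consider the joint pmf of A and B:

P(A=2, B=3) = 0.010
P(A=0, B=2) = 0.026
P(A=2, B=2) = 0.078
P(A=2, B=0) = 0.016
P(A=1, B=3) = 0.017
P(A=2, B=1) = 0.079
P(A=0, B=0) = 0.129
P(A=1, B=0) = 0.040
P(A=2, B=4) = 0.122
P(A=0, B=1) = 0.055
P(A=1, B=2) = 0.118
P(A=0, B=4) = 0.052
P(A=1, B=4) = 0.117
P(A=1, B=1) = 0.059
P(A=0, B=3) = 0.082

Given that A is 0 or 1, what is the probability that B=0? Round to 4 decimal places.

P(A=0) = 0.129 + 0.055 + 0.026 + 0.082 + 0.052 = 0.344.
P(A=1) = 0.040 + 0.059 + 0.118 + 0.017 + 0.117 = 0.351.
P(A ∈ {0, 1}) = 0.344 + 0.351 = 0.695; P(B=0, A ∈ {0, 1}) = 0.129 + 0.040 = 0.169.
P(B=0 | A ∈ {0, 1}) = 0.169/0.695 = 0.2432.

0.2432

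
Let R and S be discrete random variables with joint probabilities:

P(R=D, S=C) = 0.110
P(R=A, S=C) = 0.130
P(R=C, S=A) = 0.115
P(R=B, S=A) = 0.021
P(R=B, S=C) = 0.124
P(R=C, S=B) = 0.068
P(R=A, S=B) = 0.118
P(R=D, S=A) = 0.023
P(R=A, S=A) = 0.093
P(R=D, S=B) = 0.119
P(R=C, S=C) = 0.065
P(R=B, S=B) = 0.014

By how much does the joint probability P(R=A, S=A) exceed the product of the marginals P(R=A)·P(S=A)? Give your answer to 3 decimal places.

0.007

P(R=A) = 0.093 + 0.118 + 0.130 = 0.341.
P(S=A) = 0.093 + 0.021 + 0.115 + 0.023 = 0.252.
P(R=A, S=A) − P(R=A)P(S=A) = 0.093 − 0.341×0.252 = 0.007.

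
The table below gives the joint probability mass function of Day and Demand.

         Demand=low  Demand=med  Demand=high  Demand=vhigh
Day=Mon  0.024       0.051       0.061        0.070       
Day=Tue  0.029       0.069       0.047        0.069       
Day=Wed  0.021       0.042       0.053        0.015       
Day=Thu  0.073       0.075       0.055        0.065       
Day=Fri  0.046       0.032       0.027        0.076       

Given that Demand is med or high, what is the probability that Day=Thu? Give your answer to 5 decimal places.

0.25391

P(Demand=med) = 0.051 + 0.069 + 0.042 + 0.075 + 0.032 = 0.269.
P(Demand=high) = 0.061 + 0.047 + 0.053 + 0.055 + 0.027 = 0.243.
P(Demand ∈ {med, high}) = 0.269 + 0.243 = 0.512; P(Day=Thu, Demand ∈ {med, high}) = 0.075 + 0.055 = 0.130.
P(Day=Thu | Demand ∈ {med, high}) = 0.130/0.512 = 0.25391.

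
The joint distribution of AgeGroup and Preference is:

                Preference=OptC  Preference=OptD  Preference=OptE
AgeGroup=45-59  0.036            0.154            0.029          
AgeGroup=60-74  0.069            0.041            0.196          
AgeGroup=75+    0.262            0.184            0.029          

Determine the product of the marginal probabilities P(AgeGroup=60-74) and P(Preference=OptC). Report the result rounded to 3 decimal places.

P(AgeGroup=60-74) = 0.069 + 0.041 + 0.196 = 0.306.
P(Preference=OptC) = 0.036 + 0.069 + 0.262 = 0.367.
Product: 0.306 × 0.367 = 0.112.

0.112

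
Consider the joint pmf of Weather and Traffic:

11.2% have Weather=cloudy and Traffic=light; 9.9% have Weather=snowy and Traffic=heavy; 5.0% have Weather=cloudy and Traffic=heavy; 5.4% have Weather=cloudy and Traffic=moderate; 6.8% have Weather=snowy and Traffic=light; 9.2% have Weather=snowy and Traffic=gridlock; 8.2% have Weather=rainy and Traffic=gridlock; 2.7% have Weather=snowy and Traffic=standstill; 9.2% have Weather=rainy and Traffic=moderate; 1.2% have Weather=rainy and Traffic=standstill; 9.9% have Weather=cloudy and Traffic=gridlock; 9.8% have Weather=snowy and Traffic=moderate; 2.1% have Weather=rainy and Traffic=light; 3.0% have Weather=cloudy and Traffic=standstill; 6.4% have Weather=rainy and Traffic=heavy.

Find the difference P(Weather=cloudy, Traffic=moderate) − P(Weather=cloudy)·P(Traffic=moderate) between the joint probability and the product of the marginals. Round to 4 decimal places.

-0.0302

P(Weather=cloudy) = 0.112 + 0.054 + 0.050 + 0.099 + 0.030 = 0.345.
P(Traffic=moderate) = 0.054 + 0.092 + 0.098 = 0.244.
P(Weather=cloudy, Traffic=moderate) − P(Weather=cloudy)P(Traffic=moderate) = 0.054 − 0.345×0.244 = -0.0302.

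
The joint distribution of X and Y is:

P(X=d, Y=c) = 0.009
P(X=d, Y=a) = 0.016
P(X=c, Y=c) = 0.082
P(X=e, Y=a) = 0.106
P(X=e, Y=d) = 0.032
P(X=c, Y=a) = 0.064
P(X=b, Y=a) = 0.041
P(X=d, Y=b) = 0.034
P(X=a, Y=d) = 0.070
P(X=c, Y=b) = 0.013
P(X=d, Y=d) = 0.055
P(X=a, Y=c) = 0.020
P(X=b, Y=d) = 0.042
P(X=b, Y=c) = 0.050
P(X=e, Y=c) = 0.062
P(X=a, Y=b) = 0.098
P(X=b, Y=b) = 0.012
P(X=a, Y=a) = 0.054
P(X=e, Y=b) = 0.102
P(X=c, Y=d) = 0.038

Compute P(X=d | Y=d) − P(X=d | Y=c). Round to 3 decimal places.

0.192

P(Y=d) = 0.070 + 0.042 + 0.038 + 0.055 + 0.032 = 0.237; P(X=d | Y=d) = 0.055/0.237 = 0.2321.
P(Y=c) = 0.020 + 0.050 + 0.082 + 0.009 + 0.062 = 0.223; P(X=d | Y=c) = 0.009/0.223 = 0.0404.
Difference = 0.192.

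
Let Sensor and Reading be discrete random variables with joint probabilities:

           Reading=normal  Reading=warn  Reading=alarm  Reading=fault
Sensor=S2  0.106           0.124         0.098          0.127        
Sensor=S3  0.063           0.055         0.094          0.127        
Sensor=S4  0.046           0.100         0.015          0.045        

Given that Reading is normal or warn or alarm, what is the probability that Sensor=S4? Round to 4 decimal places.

0.2297

P(Reading=normal) = 0.106 + 0.063 + 0.046 = 0.215.
P(Reading=warn) = 0.124 + 0.055 + 0.100 = 0.279.
P(Reading=alarm) = 0.098 + 0.094 + 0.015 = 0.207.
P(Reading ∈ {normal, warn, alarm}) = 0.215 + 0.279 + 0.207 = 0.701; P(Sensor=S4, Reading ∈ {normal, warn, alarm}) = 0.046 + 0.100 + 0.015 = 0.161.
P(Sensor=S4 | Reading ∈ {normal, warn, alarm}) = 0.161/0.701 = 0.2297.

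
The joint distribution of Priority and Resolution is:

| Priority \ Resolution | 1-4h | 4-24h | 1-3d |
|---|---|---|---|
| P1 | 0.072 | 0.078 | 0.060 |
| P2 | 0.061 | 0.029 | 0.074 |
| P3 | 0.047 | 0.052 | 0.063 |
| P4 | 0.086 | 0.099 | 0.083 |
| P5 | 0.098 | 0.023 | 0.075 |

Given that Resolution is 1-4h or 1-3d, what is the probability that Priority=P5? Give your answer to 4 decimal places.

P(Resolution=1-4h) = 0.072 + 0.061 + 0.047 + 0.086 + 0.098 = 0.364.
P(Resolution=1-3d) = 0.060 + 0.074 + 0.063 + 0.083 + 0.075 = 0.355.
P(Resolution ∈ {1-4h, 1-3d}) = 0.364 + 0.355 = 0.719; P(Priority=P5, Resolution ∈ {1-4h, 1-3d}) = 0.098 + 0.075 = 0.173.
P(Priority=P5 | Resolution ∈ {1-4h, 1-3d}) = 0.173/0.719 = 0.2406.

0.2406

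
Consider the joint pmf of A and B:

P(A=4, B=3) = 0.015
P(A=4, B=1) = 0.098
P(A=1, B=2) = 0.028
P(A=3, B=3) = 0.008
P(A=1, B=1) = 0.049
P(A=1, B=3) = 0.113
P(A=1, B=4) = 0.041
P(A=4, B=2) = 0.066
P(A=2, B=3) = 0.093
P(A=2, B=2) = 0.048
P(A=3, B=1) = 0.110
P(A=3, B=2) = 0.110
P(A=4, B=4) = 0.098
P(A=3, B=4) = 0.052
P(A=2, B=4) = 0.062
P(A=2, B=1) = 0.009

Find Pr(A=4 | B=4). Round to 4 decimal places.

0.3874

P(B=4) = 0.041 + 0.062 + 0.052 + 0.098 = 0.253.
P(A=4 | B=4) = 0.098/0.253 = 0.3874.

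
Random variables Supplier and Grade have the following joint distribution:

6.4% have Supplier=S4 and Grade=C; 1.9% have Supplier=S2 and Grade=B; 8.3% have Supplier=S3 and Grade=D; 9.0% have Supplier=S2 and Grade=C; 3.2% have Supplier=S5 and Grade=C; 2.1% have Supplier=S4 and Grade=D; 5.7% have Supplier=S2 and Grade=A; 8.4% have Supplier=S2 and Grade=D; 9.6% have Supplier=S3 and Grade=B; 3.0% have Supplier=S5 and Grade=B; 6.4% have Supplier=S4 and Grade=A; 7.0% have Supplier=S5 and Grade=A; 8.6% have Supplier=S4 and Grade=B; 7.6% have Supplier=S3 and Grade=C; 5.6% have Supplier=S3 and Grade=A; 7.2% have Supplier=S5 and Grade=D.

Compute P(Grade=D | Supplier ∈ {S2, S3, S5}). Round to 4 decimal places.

P(Supplier=S2) = 0.057 + 0.019 + 0.090 + 0.084 = 0.250.
P(Supplier=S3) = 0.056 + 0.096 + 0.076 + 0.083 = 0.311.
P(Supplier=S5) = 0.070 + 0.030 + 0.032 + 0.072 = 0.204.
P(Supplier ∈ {S2, S3, S5}) = 0.250 + 0.311 + 0.204 = 0.765; P(Grade=D, Supplier ∈ {S2, S3, S5}) = 0.084 + 0.083 + 0.072 = 0.239.
P(Grade=D | Supplier ∈ {S2, S3, S5}) = 0.239/0.765 = 0.3124.

0.3124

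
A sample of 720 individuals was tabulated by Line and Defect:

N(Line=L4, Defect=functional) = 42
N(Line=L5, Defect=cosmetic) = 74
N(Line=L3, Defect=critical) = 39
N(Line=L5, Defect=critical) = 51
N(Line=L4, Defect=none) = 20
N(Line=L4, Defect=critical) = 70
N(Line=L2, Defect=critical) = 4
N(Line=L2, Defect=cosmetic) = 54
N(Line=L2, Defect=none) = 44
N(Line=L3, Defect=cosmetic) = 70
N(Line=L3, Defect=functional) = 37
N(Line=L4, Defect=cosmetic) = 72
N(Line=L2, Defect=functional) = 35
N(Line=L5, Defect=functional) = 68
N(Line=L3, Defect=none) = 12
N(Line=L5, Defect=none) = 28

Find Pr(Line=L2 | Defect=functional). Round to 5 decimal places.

0.19231

Total with Defect=functional: 35 + 37 + 42 + 68 = 182.
P(Line=L2 | Defect=functional) = 35/182 = 0.19231.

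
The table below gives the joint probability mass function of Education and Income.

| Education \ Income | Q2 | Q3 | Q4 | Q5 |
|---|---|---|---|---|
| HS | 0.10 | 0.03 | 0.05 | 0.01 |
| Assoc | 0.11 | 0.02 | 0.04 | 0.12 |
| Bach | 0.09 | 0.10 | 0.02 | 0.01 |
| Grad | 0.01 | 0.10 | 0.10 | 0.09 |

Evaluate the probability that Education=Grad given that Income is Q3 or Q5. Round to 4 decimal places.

P(Income=Q3) = 0.03 + 0.02 + 0.10 + 0.10 = 0.25.
P(Income=Q5) = 0.01 + 0.12 + 0.01 + 0.09 = 0.23.
P(Income ∈ {Q3, Q5}) = 0.25 + 0.23 = 0.48; P(Education=Grad, Income ∈ {Q3, Q5}) = 0.10 + 0.09 = 0.19.
P(Education=Grad | Income ∈ {Q3, Q5}) = 0.19/0.48 = 0.3958.

0.3958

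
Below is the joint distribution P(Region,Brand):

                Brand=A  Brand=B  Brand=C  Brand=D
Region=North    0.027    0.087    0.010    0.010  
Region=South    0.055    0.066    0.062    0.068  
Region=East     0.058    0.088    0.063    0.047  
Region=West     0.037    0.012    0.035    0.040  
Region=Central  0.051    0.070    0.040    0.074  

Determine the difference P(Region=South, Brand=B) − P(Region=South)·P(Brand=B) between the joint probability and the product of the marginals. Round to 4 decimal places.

P(Region=South) = 0.055 + 0.066 + 0.062 + 0.068 = 0.251.
P(Brand=B) = 0.087 + 0.066 + 0.088 + 0.012 + 0.070 = 0.323.
P(Region=South, Brand=B) − P(Region=South)P(Brand=B) = 0.066 − 0.251×0.323 = -0.0151.

-0.0151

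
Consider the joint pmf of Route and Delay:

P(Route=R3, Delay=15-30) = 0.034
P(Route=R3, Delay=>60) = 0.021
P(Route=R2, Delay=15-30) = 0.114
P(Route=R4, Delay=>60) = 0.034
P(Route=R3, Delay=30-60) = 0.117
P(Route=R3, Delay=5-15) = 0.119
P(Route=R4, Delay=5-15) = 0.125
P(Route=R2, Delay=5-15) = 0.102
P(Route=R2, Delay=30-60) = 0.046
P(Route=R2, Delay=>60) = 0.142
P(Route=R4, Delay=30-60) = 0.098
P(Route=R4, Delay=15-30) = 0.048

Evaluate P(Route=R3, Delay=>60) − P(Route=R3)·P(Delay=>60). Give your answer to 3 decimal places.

-0.036

P(Route=R3) = 0.119 + 0.034 + 0.117 + 0.021 = 0.291.
P(Delay=>60) = 0.142 + 0.021 + 0.034 = 0.197.
P(Route=R3, Delay=>60) − P(Route=R3)P(Delay=>60) = 0.021 − 0.291×0.197 = -0.036.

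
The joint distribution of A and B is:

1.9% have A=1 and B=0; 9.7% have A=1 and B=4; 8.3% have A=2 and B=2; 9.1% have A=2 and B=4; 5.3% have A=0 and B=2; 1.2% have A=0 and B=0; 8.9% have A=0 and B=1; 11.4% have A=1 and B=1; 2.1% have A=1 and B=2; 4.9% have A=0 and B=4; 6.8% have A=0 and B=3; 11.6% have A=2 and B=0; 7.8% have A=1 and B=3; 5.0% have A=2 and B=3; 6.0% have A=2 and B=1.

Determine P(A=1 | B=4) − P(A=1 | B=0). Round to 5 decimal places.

0.28003

P(B=4) = 0.049 + 0.097 + 0.091 = 0.237; P(A=1 | B=4) = 0.097/0.237 = 0.409283.
P(B=0) = 0.012 + 0.019 + 0.116 = 0.147; P(A=1 | B=0) = 0.019/0.147 = 0.129252.
Difference = 0.28003.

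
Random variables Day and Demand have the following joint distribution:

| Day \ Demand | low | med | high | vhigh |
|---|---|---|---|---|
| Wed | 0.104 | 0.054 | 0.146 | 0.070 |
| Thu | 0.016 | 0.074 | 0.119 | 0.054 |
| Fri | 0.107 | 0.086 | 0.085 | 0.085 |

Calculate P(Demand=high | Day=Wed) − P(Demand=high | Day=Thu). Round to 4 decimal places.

P(Day=Wed) = 0.104 + 0.054 + 0.146 + 0.070 = 0.374; P(Demand=high | Day=Wed) = 0.146/0.374 = 0.39037.
P(Day=Thu) = 0.016 + 0.074 + 0.119 + 0.054 = 0.263; P(Demand=high | Day=Thu) = 0.119/0.263 = 0.45247.
Difference = -0.0621.

-0.0621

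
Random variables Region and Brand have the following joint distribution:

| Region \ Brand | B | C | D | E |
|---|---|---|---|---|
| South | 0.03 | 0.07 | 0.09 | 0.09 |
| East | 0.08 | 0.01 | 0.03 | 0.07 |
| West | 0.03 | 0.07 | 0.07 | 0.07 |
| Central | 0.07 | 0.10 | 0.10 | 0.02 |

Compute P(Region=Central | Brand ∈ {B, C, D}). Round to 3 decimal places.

P(Brand=B) = 0.03 + 0.08 + 0.03 + 0.07 = 0.21.
P(Brand=C) = 0.07 + 0.01 + 0.07 + 0.10 = 0.25.
P(Brand=D) = 0.09 + 0.03 + 0.07 + 0.10 = 0.29.
P(Brand ∈ {B, C, D}) = 0.21 + 0.25 + 0.29 = 0.75; P(Region=Central, Brand ∈ {B, C, D}) = 0.07 + 0.10 + 0.10 = 0.27.
P(Region=Central | Brand ∈ {B, C, D}) = 0.27/0.75 = 0.360.

0.360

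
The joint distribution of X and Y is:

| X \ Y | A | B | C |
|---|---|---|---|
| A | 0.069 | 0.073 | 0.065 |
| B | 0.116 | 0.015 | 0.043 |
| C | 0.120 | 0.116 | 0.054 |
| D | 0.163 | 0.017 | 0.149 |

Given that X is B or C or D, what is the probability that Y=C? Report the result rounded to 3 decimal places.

0.310

P(X=B) = 0.116 + 0.015 + 0.043 = 0.174.
P(X=C) = 0.120 + 0.116 + 0.054 = 0.290.
P(X=D) = 0.163 + 0.017 + 0.149 = 0.329.
P(X ∈ {B, C, D}) = 0.174 + 0.290 + 0.329 = 0.793; P(Y=C, X ∈ {B, C, D}) = 0.043 + 0.054 + 0.149 = 0.246.
P(Y=C | X ∈ {B, C, D}) = 0.246/0.793 = 0.310.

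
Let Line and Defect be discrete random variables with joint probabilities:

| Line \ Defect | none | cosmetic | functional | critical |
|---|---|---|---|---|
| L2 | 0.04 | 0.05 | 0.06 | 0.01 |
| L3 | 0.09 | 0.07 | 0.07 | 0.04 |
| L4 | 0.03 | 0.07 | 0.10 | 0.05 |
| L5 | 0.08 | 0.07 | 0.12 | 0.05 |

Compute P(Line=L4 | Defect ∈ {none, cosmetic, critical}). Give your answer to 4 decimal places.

P(Defect=none) = 0.04 + 0.09 + 0.03 + 0.08 = 0.24.
P(Defect=cosmetic) = 0.05 + 0.07 + 0.07 + 0.07 = 0.26.
P(Defect=critical) = 0.01 + 0.04 + 0.05 + 0.05 = 0.15.
P(Defect ∈ {none, cosmetic, critical}) = 0.24 + 0.26 + 0.15 = 0.65; P(Line=L4, Defect ∈ {none, cosmetic, critical}) = 0.03 + 0.07 + 0.05 = 0.15.
P(Line=L4 | Defect ∈ {none, cosmetic, critical}) = 0.15/0.65 = 0.2308.

0.2308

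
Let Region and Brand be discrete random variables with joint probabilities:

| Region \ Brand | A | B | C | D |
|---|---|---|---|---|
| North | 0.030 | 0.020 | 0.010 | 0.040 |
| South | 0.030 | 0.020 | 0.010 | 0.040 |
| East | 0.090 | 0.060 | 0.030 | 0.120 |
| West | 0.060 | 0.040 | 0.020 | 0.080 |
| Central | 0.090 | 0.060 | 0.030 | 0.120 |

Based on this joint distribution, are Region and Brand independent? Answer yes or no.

Every cell satisfies P(Region,Brand) = P(Region)·P(Brand). For instance P(Region=South) = 0.100, P(Brand=A) = 0.300, and 0.100×0.300 = 0.030 matches the joint entry. So Region and Brand are independent.

yes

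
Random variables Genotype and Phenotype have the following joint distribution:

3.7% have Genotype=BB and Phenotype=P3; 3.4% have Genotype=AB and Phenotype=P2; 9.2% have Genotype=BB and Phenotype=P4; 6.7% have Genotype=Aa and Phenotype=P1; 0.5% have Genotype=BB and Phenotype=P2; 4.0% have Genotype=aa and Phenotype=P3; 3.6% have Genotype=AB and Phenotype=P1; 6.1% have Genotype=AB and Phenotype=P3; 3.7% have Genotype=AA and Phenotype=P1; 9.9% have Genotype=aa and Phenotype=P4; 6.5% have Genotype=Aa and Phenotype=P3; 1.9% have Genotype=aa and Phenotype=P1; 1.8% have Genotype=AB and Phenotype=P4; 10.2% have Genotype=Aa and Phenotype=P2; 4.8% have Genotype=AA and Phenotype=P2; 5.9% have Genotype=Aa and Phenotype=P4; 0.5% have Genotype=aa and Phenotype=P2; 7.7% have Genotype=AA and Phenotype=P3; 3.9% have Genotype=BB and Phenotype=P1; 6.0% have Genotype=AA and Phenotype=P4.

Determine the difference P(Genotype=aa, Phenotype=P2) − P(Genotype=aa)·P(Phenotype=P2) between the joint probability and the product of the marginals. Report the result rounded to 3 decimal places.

-0.027

P(Genotype=aa) = 0.019 + 0.005 + 0.040 + 0.099 = 0.163.
P(Phenotype=P2) = 0.048 + 0.102 + 0.005 + 0.034 + 0.005 = 0.194.
P(Genotype=aa, Phenotype=P2) − P(Genotype=aa)P(Phenotype=P2) = 0.005 − 0.163×0.194 = -0.027.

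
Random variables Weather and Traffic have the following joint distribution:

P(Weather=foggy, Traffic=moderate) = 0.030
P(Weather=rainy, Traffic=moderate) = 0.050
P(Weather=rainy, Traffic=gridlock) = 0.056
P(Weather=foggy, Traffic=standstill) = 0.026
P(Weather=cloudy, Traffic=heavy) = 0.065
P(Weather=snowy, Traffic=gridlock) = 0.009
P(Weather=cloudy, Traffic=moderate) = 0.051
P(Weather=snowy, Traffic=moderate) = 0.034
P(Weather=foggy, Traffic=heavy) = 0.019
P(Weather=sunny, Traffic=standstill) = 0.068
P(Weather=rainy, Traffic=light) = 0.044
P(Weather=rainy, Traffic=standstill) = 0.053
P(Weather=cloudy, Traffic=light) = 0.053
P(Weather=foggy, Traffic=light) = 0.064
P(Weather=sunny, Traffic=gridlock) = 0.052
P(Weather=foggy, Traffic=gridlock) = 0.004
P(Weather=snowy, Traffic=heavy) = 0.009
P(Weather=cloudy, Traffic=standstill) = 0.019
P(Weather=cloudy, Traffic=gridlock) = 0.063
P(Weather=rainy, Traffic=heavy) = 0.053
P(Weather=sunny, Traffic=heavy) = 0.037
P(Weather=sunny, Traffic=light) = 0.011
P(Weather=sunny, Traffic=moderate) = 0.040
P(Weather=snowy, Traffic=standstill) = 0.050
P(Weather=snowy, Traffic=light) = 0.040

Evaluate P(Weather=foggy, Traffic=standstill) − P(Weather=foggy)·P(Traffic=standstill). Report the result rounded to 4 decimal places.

P(Weather=foggy) = 0.064 + 0.030 + 0.019 + 0.004 + 0.026 = 0.143.
P(Traffic=standstill) = 0.068 + 0.019 + 0.053 + 0.050 + 0.026 = 0.216.
P(Weather=foggy, Traffic=standstill) − P(Weather=foggy)P(Traffic=standstill) = 0.026 − 0.143×0.216 = -0.0049.

-0.0049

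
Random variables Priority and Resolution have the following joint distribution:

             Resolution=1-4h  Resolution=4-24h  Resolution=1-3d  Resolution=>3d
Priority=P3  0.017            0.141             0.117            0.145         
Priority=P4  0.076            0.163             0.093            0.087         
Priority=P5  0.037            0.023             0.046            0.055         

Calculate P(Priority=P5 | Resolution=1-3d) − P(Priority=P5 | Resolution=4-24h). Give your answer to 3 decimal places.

P(Resolution=1-3d) = 0.117 + 0.093 + 0.046 = 0.256; P(Priority=P5 | Resolution=1-3d) = 0.046/0.256 = 0.1797.
P(Resolution=4-24h) = 0.141 + 0.163 + 0.023 = 0.327; P(Priority=P5 | Resolution=4-24h) = 0.023/0.327 = 0.0703.
Difference = 0.109.

0.109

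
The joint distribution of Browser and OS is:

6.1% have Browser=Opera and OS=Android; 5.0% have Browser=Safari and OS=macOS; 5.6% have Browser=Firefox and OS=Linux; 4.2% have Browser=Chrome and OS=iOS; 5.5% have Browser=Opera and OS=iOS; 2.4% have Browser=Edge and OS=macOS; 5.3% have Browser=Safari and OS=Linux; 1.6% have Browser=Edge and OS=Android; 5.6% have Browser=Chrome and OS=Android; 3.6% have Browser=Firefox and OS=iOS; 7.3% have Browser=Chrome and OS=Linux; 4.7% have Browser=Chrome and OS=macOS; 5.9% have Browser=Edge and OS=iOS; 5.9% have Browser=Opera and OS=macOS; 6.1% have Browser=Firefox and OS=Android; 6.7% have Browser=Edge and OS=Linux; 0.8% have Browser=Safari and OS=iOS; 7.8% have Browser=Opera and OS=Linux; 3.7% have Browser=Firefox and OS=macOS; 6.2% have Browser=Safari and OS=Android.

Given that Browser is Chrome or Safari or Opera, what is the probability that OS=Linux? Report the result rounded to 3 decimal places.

0.317

P(Browser=Chrome) = 0.047 + 0.073 + 0.042 + 0.056 = 0.218.
P(Browser=Safari) = 0.050 + 0.053 + 0.008 + 0.062 = 0.173.
P(Browser=Opera) = 0.059 + 0.078 + 0.055 + 0.061 = 0.253.
P(Browser ∈ {Chrome, Safari, Opera}) = 0.218 + 0.173 + 0.253 = 0.644; P(OS=Linux, Browser ∈ {Chrome, Safari, Opera}) = 0.073 + 0.053 + 0.078 = 0.204.
P(OS=Linux | Browser ∈ {Chrome, Safari, Opera}) = 0.204/0.644 = 0.317.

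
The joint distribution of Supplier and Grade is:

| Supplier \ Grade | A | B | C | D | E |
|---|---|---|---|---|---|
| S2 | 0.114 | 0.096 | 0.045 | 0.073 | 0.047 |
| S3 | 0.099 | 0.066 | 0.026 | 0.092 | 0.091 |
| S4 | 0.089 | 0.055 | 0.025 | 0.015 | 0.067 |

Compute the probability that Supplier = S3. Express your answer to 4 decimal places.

P(Supplier=S3) = 0.099 + 0.066 + 0.026 + 0.092 + 0.091 = 0.374.

0.3740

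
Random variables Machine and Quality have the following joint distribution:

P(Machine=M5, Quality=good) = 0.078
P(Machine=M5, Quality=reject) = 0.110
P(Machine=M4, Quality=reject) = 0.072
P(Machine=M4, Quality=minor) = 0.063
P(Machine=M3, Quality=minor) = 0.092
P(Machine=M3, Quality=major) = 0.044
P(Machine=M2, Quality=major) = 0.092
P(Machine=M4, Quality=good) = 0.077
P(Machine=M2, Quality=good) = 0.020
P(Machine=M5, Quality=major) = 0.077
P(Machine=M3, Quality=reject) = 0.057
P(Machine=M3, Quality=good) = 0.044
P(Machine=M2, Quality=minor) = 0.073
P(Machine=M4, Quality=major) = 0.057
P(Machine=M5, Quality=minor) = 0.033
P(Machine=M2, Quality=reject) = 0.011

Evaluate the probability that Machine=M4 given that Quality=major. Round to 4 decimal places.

P(Quality=major) = 0.092 + 0.044 + 0.057 + 0.077 = 0.270.
P(Machine=M4 | Quality=major) = 0.057/0.270 = 0.2111.

0.2111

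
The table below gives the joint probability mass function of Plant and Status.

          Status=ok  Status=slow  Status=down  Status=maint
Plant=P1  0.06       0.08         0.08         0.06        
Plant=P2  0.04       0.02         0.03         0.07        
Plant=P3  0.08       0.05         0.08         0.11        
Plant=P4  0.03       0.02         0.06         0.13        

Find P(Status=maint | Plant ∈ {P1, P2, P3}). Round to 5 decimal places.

P(Plant=P1) = 0.06 + 0.08 + 0.08 + 0.06 = 0.28.
P(Plant=P2) = 0.04 + 0.02 + 0.03 + 0.07 = 0.16.
P(Plant=P3) = 0.08 + 0.05 + 0.08 + 0.11 = 0.32.
P(Plant ∈ {P1, P2, P3}) = 0.28 + 0.16 + 0.32 = 0.76; P(Status=maint, Plant ∈ {P1, P2, P3}) = 0.06 + 0.07 + 0.11 = 0.24.
P(Status=maint | Plant ∈ {P1, P2, P3}) = 0.24/0.76 = 0.31579.

0.31579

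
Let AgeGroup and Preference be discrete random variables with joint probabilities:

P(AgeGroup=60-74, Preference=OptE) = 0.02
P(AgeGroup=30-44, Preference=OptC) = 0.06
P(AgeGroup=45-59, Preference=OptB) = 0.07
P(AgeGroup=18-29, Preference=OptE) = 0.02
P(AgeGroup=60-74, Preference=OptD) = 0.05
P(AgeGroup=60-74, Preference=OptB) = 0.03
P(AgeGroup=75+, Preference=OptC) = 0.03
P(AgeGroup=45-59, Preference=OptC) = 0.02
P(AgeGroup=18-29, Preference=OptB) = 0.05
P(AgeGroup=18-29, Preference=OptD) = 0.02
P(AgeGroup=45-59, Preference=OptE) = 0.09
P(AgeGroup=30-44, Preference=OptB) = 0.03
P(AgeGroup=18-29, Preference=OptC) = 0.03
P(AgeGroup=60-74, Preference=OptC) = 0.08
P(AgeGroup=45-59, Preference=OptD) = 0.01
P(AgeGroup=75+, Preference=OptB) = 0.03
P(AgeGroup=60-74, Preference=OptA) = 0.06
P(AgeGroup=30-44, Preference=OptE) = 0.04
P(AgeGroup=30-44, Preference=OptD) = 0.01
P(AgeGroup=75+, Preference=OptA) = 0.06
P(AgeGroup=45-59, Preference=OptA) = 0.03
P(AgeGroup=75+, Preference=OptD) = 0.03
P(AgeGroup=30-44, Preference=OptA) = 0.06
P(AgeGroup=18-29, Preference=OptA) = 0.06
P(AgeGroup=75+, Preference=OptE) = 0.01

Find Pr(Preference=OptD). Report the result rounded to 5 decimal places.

0.12000

P(Preference=OptD) = 0.02 + 0.01 + 0.01 + 0.05 + 0.03 = 0.12.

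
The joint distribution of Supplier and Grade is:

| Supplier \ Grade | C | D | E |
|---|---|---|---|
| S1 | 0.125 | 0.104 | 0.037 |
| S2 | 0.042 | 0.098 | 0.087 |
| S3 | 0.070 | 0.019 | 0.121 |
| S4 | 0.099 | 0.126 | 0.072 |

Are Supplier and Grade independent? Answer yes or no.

no

P(Supplier=S3) = 0.210 and P(Grade=E) = 0.317, so their product is 0.06657, but P(Supplier=S3, Grade=E) = 0.121. Since these differ, Supplier and Grade are not independent.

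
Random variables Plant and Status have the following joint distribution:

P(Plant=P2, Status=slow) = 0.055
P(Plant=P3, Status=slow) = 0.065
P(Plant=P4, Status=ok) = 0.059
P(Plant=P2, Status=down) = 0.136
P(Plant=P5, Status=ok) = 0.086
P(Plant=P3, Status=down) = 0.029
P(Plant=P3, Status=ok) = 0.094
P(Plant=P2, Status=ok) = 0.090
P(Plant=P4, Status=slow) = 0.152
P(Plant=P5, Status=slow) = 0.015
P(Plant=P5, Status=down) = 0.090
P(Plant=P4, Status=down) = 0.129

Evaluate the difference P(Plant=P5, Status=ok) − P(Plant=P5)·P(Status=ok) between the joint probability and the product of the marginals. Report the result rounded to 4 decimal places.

0.0232

P(Plant=P5) = 0.086 + 0.015 + 0.090 = 0.191.
P(Status=ok) = 0.090 + 0.094 + 0.059 + 0.086 = 0.329.
P(Plant=P5, Status=ok) − P(Plant=P5)P(Status=ok) = 0.086 − 0.191×0.329 = 0.0232.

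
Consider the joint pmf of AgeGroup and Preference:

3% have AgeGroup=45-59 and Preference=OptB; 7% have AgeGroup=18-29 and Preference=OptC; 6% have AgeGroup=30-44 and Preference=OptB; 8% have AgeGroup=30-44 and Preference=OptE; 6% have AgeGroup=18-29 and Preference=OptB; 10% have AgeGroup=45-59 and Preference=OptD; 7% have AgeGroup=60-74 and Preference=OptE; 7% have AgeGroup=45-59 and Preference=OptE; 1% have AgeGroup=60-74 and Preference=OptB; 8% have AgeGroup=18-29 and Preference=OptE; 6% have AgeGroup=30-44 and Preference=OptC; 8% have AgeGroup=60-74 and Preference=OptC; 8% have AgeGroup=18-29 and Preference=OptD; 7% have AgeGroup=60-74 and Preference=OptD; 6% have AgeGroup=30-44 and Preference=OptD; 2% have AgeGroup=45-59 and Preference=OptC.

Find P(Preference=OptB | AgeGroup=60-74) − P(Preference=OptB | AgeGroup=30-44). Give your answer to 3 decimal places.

-0.187

P(AgeGroup=60-74) = 0.01 + 0.08 + 0.07 + 0.07 = 0.23; P(Preference=OptB | AgeGroup=60-74) = 0.01/0.23 = 0.0435.
P(AgeGroup=30-44) = 0.06 + 0.06 + 0.06 + 0.08 = 0.26; P(Preference=OptB | AgeGroup=30-44) = 0.06/0.26 = 0.2308.
Difference = -0.187.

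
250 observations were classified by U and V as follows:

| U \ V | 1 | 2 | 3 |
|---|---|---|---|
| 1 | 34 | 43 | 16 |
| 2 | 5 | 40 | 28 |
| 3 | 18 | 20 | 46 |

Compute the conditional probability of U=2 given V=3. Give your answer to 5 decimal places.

0.31111

Total with V=3: 16 + 28 + 46 = 90.
P(U=2 | V=3) = 28/90 = 0.31111.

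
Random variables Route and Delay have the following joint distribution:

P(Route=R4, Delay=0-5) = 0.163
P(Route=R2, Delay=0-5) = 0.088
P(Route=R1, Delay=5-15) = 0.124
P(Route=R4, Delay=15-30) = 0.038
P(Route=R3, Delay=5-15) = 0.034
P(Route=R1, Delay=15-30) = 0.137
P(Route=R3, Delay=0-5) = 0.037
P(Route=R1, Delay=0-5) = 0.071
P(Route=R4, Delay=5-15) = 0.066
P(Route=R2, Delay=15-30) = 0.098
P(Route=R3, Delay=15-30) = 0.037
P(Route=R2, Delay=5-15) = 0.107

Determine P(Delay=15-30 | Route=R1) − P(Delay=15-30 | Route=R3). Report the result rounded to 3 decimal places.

0.070

P(Route=R1) = 0.071 + 0.124 + 0.137 = 0.332; P(Delay=15-30 | Route=R1) = 0.137/0.332 = 0.4127.
P(Route=R3) = 0.037 + 0.034 + 0.037 = 0.108; P(Delay=15-30 | Route=R3) = 0.037/0.108 = 0.3426.
Difference = 0.070.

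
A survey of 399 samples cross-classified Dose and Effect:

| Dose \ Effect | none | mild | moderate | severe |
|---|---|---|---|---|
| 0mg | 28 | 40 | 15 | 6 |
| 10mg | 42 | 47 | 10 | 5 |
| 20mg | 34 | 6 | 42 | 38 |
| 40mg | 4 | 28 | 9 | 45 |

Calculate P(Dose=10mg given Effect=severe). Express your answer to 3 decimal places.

Total with Effect=severe: 6 + 5 + 38 + 45 = 94.
P(Dose=10mg | Effect=severe) = 5/94 = 0.053.

0.053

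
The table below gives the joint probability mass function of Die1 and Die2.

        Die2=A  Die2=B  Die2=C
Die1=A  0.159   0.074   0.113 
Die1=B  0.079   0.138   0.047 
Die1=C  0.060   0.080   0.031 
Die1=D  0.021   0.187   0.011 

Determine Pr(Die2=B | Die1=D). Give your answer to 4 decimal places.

P(Die1=D) = 0.021 + 0.187 + 0.011 = 0.219.
P(Die2=B | Die1=D) = 0.187/0.219 = 0.8539.

0.8539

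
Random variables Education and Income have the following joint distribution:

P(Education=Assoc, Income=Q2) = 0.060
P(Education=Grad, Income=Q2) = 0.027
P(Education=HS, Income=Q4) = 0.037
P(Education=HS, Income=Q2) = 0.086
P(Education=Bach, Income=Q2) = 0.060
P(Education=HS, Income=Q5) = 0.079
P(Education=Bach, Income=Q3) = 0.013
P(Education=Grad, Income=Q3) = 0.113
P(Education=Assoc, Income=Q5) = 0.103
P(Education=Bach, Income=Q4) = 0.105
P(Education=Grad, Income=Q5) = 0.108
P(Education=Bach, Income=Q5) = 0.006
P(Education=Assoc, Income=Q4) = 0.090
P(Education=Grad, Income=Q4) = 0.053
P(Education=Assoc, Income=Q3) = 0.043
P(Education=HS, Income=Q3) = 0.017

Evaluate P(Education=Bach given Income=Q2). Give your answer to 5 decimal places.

P(Income=Q2) = 0.086 + 0.060 + 0.060 + 0.027 = 0.233.
P(Education=Bach | Income=Q2) = 0.060/0.233 = 0.25751.

0.25751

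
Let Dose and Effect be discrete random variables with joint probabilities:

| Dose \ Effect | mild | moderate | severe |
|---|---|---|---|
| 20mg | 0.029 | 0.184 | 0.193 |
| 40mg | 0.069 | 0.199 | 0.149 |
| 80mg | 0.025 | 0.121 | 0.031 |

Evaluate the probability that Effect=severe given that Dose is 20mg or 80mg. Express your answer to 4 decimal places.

0.3842

P(Dose=20mg) = 0.029 + 0.184 + 0.193 = 0.406.
P(Dose=80mg) = 0.025 + 0.121 + 0.031 = 0.177.
P(Dose ∈ {20mg, 80mg}) = 0.406 + 0.177 = 0.583; P(Effect=severe, Dose ∈ {20mg, 80mg}) = 0.193 + 0.031 = 0.224.
P(Effect=severe | Dose ∈ {20mg, 80mg}) = 0.224/0.583 = 0.3842.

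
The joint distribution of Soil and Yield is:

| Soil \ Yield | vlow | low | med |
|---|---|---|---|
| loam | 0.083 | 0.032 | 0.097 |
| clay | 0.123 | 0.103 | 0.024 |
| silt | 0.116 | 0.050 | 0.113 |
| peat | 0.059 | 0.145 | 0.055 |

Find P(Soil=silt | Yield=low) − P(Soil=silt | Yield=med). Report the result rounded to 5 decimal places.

-0.23949

P(Yield=low) = 0.032 + 0.103 + 0.050 + 0.145 = 0.330; P(Soil=silt | Yield=low) = 0.050/0.330 = 0.151515.
P(Yield=med) = 0.097 + 0.024 + 0.113 + 0.055 = 0.289; P(Soil=silt | Yield=med) = 0.113/0.289 = 0.391003.
Difference = -0.23949.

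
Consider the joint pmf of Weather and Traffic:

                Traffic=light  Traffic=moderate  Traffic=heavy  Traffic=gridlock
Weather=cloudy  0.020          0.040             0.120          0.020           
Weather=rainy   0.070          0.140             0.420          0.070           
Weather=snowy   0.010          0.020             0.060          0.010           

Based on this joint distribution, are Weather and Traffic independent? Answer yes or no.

yes

Every cell satisfies P(Weather,Traffic) = P(Weather)·P(Traffic). For instance P(Weather=cloudy) = 0.200, P(Traffic=moderate) = 0.200, and 0.200×0.200 = 0.040 matches the joint entry. So Weather and Traffic are independent.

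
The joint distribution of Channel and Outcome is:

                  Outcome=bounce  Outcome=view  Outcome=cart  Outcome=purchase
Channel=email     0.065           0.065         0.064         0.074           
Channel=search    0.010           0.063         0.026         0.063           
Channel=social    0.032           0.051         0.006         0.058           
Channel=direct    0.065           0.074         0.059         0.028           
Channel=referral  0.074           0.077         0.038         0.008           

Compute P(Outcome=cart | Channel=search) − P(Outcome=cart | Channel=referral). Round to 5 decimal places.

P(Channel=search) = 0.010 + 0.063 + 0.026 + 0.063 = 0.162; P(Outcome=cart | Channel=search) = 0.026/0.162 = 0.160494.
P(Channel=referral) = 0.074 + 0.077 + 0.038 + 0.008 = 0.197; P(Outcome=cart | Channel=referral) = 0.038/0.197 = 0.192893.
Difference = -0.03240.

-0.03240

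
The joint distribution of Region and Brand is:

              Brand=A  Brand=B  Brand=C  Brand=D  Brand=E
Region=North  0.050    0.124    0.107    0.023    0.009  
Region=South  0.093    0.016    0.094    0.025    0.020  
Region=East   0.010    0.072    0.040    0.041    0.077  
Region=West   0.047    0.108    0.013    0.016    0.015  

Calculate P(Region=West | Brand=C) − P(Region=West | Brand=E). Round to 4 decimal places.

P(Brand=C) = 0.107 + 0.094 + 0.040 + 0.013 = 0.254; P(Region=West | Brand=C) = 0.013/0.254 = 0.05118.
P(Brand=E) = 0.009 + 0.020 + 0.077 + 0.015 = 0.121; P(Region=West | Brand=E) = 0.015/0.121 = 0.12397.
Difference = -0.0728.

-0.0728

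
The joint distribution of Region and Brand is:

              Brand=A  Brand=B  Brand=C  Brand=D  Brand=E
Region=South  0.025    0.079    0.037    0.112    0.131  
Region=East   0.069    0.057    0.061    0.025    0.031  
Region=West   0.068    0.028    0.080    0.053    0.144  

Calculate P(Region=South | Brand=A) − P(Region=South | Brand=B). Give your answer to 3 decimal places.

P(Brand=A) = 0.025 + 0.069 + 0.068 = 0.162; P(Region=South | Brand=A) = 0.025/0.162 = 0.1543.
P(Brand=B) = 0.079 + 0.057 + 0.028 = 0.164; P(Region=South | Brand=B) = 0.079/0.164 = 0.4817.
Difference = -0.327.

-0.327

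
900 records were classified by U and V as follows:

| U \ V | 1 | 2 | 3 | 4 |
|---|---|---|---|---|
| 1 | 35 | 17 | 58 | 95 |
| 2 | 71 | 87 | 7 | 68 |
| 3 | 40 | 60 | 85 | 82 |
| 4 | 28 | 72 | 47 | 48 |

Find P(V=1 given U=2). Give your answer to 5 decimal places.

0.30472

Total with U=2: 71 + 87 + 7 + 68 = 233.
P(V=1 | U=2) = 71/233 = 0.30472.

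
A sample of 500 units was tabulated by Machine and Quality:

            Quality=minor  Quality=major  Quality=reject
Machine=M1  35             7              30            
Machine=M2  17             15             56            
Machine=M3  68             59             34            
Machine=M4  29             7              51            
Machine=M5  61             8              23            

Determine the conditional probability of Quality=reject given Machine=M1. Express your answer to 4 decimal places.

Total with Machine=M1: 35 + 7 + 30 = 72.
P(Quality=reject | Machine=M1) = 30/72 = 0.4167.

0.4167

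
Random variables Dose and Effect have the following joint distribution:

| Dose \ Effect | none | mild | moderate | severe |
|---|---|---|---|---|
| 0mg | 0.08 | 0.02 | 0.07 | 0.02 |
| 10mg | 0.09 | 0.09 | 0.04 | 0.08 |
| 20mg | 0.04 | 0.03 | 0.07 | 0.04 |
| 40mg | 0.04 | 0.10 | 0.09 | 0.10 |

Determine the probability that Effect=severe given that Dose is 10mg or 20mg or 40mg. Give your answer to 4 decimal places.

P(Dose=10mg) = 0.09 + 0.09 + 0.04 + 0.08 = 0.30.
P(Dose=20mg) = 0.04 + 0.03 + 0.07 + 0.04 = 0.18.
P(Dose=40mg) = 0.04 + 0.10 + 0.09 + 0.10 = 0.33.
P(Dose ∈ {10mg, 20mg, 40mg}) = 0.30 + 0.18 + 0.33 = 0.81; P(Effect=severe, Dose ∈ {10mg, 20mg, 40mg}) = 0.08 + 0.04 + 0.10 = 0.22.
P(Effect=severe | Dose ∈ {10mg, 20mg, 40mg}) = 0.22/0.81 = 0.2716.

0.2716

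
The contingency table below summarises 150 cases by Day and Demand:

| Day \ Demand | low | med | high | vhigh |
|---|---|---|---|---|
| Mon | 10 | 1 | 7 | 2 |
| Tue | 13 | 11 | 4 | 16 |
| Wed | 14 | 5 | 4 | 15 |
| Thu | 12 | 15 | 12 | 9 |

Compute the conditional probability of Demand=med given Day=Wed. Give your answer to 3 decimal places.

Total with Day=Wed: 14 + 5 + 4 + 15 = 38.
P(Demand=med | Day=Wed) = 5/38 = 0.132.

0.132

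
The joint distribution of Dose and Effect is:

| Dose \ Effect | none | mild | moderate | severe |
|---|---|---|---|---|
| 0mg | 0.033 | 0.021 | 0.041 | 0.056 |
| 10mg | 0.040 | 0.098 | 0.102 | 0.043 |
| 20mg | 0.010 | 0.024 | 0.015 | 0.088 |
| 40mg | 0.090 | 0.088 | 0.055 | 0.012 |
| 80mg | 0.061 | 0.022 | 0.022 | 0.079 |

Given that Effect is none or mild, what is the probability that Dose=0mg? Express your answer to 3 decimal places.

P(Effect=none) = 0.033 + 0.040 + 0.010 + 0.090 + 0.061 = 0.234.
P(Effect=mild) = 0.021 + 0.098 + 0.024 + 0.088 + 0.022 = 0.253.
P(Effect ∈ {none, mild}) = 0.234 + 0.253 = 0.487; P(Dose=0mg, Effect ∈ {none, mild}) = 0.033 + 0.021 = 0.054.
P(Dose=0mg | Effect ∈ {none, mild}) = 0.054/0.487 = 0.111.

0.111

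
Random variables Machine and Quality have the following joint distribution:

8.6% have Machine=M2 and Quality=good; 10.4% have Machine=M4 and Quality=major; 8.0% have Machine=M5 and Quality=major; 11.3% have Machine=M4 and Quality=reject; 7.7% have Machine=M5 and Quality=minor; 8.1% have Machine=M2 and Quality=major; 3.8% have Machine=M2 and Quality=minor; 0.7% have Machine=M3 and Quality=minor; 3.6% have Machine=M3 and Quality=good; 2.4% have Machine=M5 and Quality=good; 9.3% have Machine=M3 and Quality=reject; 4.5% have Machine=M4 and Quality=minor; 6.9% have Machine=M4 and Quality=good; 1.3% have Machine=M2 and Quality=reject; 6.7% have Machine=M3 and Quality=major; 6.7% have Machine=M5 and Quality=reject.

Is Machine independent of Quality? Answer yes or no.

no

P(Machine=M2) = 0.218 and P(Quality=reject) = 0.286, so their product is 0.06235, but P(Machine=M2, Quality=reject) = 0.013. Since these differ, Machine and Quality are not independent.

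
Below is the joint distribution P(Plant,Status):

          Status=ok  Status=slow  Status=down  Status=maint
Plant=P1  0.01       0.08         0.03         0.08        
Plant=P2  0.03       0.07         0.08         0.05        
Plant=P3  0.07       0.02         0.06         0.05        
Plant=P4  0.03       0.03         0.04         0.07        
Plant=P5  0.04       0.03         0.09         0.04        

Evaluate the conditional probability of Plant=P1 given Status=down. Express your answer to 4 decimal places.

P(Status=down) = 0.03 + 0.08 + 0.06 + 0.04 + 0.09 = 0.30.
P(Plant=P1 | Status=down) = 0.03/0.30 = 0.1000.

0.1000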